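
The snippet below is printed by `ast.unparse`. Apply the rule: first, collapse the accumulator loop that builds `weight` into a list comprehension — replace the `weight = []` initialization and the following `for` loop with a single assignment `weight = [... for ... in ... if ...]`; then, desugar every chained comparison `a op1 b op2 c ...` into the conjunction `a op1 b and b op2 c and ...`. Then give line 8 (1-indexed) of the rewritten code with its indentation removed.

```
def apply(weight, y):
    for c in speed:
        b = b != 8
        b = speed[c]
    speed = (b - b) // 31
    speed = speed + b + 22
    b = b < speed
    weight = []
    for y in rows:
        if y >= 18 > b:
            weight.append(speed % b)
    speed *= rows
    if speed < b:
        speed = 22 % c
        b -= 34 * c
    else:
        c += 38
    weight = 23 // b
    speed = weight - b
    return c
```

Transformed code:
def apply(weight, y):
    for c in speed:
        b = b != 8
        b = speed[c]
    speed = (b - b) // 31
    speed = speed + b + 22
    b = b < speed
    weight = [speed % b for y in rows if y >= 18 and 18 > b]
    speed *= rows
    if speed < b:
        speed = 22 % c
        b -= 34 * c
    else:
        c += 38
    weight = 23 // b
    speed = weight - b
    return c

weight = [speed % b for y in rows if y >= 18 and 18 > b]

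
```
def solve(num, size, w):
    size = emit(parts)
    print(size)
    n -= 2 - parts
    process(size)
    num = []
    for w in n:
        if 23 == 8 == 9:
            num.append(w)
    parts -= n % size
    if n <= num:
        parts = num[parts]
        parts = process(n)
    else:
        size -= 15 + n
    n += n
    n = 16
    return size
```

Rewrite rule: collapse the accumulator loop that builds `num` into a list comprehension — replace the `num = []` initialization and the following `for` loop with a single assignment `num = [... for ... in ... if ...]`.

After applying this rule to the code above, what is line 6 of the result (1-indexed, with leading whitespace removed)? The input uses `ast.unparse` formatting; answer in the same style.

Transformed code:
def solve(num, size, w):
    size = emit(parts)
    print(size)
    n -= 2 - parts
    process(size)
    num = [w for w in n if 23 == 8 == 9]
    parts -= n % size
    if n <= num:
        parts = num[parts]
        parts = process(n)
    else:
        size -= 15 + n
    n += n
    n = 16
    return size

num = [w for w in n if 23 == 8 == 9]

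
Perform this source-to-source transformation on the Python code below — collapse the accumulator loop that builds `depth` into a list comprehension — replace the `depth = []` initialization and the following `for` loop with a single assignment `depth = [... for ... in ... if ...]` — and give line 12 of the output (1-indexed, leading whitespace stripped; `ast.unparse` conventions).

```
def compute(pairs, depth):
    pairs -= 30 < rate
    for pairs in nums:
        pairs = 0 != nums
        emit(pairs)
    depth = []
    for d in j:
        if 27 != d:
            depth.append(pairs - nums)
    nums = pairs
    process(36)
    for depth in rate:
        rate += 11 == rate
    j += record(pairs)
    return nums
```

return nums

Transformed code:
def compute(pairs, depth):
    pairs -= 30 < rate
    for pairs in nums:
        pairs = 0 != nums
        emit(pairs)
    depth = [pairs - nums for d in j if 27 != d]
    nums = pairs
    process(36)
    for depth in rate:
        rate += 11 == rate
    j += record(pairs)
    return nums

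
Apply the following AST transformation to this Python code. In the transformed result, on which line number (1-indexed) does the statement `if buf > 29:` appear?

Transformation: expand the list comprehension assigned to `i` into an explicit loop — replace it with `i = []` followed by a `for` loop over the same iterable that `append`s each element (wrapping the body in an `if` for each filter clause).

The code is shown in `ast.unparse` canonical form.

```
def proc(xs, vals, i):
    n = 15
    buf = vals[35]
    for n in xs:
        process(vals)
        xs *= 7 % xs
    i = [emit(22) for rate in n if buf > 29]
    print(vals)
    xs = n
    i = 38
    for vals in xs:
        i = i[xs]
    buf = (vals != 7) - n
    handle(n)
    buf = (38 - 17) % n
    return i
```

Transformed code:
def proc(xs, vals, i):
    n = 15
    buf = vals[35]
    for n in xs:
        process(vals)
        xs *= 7 % xs
    i = []
    for rate in n:
        if buf > 29:
            i.append(emit(22))
    print(vals)
    xs = n
    i = 38
    for vals in xs:
        i = i[xs]
    buf = (vals != 7) - n
    handle(n)
    buf = (38 - 17) % n
    return i

9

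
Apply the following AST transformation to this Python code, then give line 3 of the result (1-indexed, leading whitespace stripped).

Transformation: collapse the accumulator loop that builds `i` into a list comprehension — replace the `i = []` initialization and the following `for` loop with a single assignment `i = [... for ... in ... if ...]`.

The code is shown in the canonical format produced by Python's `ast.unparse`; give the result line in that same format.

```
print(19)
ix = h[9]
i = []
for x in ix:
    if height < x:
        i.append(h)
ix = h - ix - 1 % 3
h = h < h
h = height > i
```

i = [h for x in ix if height < x]

Transformed code:
print(19)
ix = h[9]
i = [h for x in ix if height < x]
ix = h - ix - 1 % 3
h = h < h
h = height > i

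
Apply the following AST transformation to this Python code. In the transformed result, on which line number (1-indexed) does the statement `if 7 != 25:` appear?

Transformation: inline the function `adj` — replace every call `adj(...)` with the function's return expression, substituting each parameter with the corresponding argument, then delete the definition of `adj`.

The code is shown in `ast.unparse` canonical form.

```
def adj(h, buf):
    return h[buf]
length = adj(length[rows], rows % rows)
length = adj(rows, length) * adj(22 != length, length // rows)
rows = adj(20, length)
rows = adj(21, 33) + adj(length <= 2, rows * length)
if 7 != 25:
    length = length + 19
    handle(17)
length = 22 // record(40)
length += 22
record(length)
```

5

Transformed code:
length = length[rows][rows % rows]
length = rows[length] * (22 != length)[length // rows]
rows = 20[length]
rows = 21[33] + (length <= 2)[rows * length]
if 7 != 25:
    length = length + 19
    handle(17)
length = 22 // record(40)
length += 22
record(length)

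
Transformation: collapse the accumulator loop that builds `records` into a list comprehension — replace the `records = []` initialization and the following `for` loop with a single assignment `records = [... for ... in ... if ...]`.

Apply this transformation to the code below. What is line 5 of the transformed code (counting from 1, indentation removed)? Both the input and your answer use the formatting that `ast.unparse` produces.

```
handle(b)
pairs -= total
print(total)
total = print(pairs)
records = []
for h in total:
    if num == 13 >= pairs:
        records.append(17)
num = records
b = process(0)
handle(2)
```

Transformed code:
handle(b)
pairs -= total
print(total)
total = print(pairs)
records = [17 for h in total if num == 13 >= pairs]
num = records
b = process(0)
handle(2)

records = [17 for h in total if num == 13 >= pairs]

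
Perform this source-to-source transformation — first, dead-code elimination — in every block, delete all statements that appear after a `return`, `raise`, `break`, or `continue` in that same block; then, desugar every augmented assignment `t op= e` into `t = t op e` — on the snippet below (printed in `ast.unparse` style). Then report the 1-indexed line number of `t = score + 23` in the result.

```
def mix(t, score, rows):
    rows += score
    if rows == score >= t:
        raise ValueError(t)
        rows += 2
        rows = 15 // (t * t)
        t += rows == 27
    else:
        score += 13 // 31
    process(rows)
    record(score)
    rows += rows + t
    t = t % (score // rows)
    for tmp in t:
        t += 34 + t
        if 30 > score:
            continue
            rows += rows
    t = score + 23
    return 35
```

Transformed code:
def mix(t, score, rows):
    rows = rows + score
    if rows == score >= t:
        raise ValueError(t)
    else:
        score = score + 13 // 31
    process(rows)
    record(score)
    rows = rows + (rows + t)
    t = t % (score // rows)
    for tmp in t:
        t = t + (34 + t)
        if 30 > score:
            continue
    t = score + 23
    return 35

15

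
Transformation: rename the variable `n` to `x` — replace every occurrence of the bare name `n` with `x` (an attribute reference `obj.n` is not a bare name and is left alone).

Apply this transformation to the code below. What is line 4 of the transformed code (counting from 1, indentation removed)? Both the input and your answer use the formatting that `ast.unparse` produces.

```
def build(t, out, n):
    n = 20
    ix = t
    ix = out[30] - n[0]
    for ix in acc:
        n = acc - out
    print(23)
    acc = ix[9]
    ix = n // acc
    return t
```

Transformed code:
def build(t, out, x):
    x = 20
    ix = t
    ix = out[30] - x[0]
    for ix in acc:
        x = acc - out
    print(23)
    acc = ix[9]
    ix = x // acc
    return t

ix = out[30] - x[0]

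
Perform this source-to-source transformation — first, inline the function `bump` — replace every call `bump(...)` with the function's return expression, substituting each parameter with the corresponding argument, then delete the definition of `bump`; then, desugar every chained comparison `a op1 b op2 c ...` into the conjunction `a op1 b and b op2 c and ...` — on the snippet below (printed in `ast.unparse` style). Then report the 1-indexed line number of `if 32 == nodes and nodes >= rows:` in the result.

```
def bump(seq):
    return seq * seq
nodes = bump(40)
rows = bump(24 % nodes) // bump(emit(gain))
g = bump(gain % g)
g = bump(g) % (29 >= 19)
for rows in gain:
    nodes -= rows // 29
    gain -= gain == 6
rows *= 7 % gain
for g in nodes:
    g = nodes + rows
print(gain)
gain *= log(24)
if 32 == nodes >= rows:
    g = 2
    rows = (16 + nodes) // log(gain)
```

13

Transformed code:
nodes = 40 * 40
rows = 24 % nodes * (24 % nodes) // (emit(gain) * emit(gain))
g = gain % g * (gain % g)
g = g * g % (29 >= 19)
for rows in gain:
    nodes -= rows // 29
    gain -= gain == 6
rows *= 7 % gain
for g in nodes:
    g = nodes + rows
print(gain)
gain *= log(24)
if 32 == nodes and nodes >= rows:
    g = 2
    rows = (16 + nodes) // log(gain)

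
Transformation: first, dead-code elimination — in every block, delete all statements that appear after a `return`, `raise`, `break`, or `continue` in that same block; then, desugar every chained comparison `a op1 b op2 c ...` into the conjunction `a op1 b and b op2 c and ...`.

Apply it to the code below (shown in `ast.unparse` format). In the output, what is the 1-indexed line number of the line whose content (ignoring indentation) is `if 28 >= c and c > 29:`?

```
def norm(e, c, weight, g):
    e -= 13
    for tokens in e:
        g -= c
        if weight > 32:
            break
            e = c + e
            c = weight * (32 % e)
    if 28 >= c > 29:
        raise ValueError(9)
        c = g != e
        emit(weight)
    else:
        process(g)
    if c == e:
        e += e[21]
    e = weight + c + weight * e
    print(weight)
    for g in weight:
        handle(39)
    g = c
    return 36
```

7

Transformed code:
def norm(e, c, weight, g):
    e -= 13
    for tokens in e:
        g -= c
        if weight > 32:
            break
    if 28 >= c and c > 29:
        raise ValueError(9)
    else:
        process(g)
    if c == e:
        e += e[21]
    e = weight + c + weight * e
    print(weight)
    for g in weight:
        handle(39)
    g = c
    return 36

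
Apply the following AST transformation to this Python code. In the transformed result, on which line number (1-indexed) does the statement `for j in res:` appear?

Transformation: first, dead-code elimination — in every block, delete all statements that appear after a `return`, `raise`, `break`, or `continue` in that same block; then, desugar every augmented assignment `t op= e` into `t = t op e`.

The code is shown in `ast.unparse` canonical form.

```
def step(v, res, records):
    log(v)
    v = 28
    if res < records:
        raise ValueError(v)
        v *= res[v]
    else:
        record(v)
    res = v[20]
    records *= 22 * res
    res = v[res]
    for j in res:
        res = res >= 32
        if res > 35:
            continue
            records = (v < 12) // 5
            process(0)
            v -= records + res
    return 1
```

11

Transformed code:
def step(v, res, records):
    log(v)
    v = 28
    if res < records:
        raise ValueError(v)
    else:
        record(v)
    res = v[20]
    records = records * (22 * res)
    res = v[res]
    for j in res:
        res = res >= 32
        if res > 35:
            continue
    return 1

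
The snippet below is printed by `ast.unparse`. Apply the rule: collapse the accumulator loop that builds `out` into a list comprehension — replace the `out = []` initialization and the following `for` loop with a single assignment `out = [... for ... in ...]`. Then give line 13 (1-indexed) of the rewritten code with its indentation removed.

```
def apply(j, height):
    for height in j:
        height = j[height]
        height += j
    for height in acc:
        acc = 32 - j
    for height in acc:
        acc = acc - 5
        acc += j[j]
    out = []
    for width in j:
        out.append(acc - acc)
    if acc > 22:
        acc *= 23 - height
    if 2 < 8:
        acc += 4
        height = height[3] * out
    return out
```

Transformed code:
def apply(j, height):
    for height in j:
        height = j[height]
        height += j
    for height in acc:
        acc = 32 - j
    for height in acc:
        acc = acc - 5
        acc += j[j]
    out = [acc - acc for width in j]
    if acc > 22:
        acc *= 23 - height
    if 2 < 8:
        acc += 4
        height = height[3] * out
    return out

if 2 < 8:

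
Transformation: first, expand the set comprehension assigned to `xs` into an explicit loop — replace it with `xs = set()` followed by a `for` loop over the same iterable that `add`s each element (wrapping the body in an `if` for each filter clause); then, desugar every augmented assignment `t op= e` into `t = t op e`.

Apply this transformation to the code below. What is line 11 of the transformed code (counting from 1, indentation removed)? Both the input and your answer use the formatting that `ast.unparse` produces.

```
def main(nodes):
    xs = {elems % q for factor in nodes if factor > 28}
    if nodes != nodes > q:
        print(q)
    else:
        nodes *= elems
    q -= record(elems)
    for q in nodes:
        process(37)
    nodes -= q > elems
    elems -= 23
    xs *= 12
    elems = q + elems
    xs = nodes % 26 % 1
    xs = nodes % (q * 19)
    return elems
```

for q in nodes:

Transformed code:
def main(nodes):
    xs = set()
    for factor in nodes:
        if factor > 28:
            xs.add(elems % q)
    if nodes != nodes > q:
        print(q)
    else:
        nodes = nodes * elems
    q = q - record(elems)
    for q in nodes:
        process(37)
    nodes = nodes - (q > elems)
    elems = elems - 23
    xs = xs * 12
    elems = q + elems
    xs = nodes % 26 % 1
    xs = nodes % (q * 19)
    return elems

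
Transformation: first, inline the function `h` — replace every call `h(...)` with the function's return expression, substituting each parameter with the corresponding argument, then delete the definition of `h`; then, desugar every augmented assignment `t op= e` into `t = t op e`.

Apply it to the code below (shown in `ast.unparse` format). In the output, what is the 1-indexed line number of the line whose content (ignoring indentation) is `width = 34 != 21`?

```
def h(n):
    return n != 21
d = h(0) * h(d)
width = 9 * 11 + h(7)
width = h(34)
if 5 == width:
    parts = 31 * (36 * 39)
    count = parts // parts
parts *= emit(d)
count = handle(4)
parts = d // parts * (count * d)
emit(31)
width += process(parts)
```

3

Transformed code:
d = (0 != 21) * (d != 21)
width = 9 * 11 + (7 != 21)
width = 34 != 21
if 5 == width:
    parts = 31 * (36 * 39)
    count = parts // parts
parts = parts * emit(d)
count = handle(4)
parts = d // parts * (count * d)
emit(31)
width = width + process(parts)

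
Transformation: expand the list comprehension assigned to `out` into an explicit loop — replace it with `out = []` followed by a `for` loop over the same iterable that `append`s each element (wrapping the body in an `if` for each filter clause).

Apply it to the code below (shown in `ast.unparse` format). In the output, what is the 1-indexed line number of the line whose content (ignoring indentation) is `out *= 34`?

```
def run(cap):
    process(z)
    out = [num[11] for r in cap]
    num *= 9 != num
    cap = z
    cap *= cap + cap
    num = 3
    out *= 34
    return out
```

10

Transformed code:
def run(cap):
    process(z)
    out = []
    for r in cap:
        out.append(num[11])
    num *= 9 != num
    cap = z
    cap *= cap + cap
    num = 3
    out *= 34
    return out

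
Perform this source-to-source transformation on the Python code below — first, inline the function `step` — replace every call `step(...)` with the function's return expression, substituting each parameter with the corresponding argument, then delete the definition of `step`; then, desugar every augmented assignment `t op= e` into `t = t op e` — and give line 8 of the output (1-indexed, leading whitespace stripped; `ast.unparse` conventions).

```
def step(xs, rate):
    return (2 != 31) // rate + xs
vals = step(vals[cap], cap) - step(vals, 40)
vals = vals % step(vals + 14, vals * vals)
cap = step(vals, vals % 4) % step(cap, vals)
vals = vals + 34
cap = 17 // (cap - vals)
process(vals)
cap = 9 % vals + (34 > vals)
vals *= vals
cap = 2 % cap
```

vals = vals * vals

Transformed code:
vals = (2 != 31) // cap + vals[cap] - ((2 != 31) // 40 + vals)
vals = vals % ((2 != 31) // (vals * vals) + (vals + 14))
cap = ((2 != 31) // (vals % 4) + vals) % ((2 != 31) // vals + cap)
vals = vals + 34
cap = 17 // (cap - vals)
process(vals)
cap = 9 % vals + (34 > vals)
vals = vals * vals
cap = 2 % cap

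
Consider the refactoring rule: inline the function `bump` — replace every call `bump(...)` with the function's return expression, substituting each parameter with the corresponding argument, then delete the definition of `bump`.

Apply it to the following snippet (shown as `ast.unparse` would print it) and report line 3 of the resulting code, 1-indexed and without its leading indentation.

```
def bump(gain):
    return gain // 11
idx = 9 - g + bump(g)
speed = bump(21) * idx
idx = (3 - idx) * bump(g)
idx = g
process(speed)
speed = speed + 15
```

Transformed code:
idx = 9 - g + g // 11
speed = 21 // 11 * idx
idx = (3 - idx) * (g // 11)
idx = g
process(speed)
speed = speed + 15

idx = (3 - idx) * (g // 11)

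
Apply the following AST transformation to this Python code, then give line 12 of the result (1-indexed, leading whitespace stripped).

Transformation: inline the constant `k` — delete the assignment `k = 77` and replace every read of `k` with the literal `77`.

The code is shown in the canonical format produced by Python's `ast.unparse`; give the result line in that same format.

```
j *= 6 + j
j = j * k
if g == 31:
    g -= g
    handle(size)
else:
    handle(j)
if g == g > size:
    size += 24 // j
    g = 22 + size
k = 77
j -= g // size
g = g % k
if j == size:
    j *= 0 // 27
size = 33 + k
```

Transformed code:
j *= 6 + j
j = j * 77
if g == 31:
    g -= g
    handle(size)
else:
    handle(j)
if g == g > size:
    size += 24 // j
    g = 22 + size
j -= g // size
g = g % 77
if j == size:
    j *= 0 // 27
size = 33 + 77

g = g % 77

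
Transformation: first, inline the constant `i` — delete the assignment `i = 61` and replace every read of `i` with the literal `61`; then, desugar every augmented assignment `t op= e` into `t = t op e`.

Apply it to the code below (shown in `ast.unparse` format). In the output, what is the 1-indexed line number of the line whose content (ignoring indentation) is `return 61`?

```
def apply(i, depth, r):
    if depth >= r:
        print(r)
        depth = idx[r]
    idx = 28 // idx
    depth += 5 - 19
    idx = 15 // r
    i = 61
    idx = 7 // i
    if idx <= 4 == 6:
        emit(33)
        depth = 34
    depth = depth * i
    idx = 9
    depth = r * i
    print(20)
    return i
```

16

Transformed code:
def apply(i, depth, r):
    if depth >= r:
        print(r)
        depth = idx[r]
    idx = 28 // idx
    depth = depth + (5 - 19)
    idx = 15 // r
    idx = 7 // 61
    if idx <= 4 == 6:
        emit(33)
        depth = 34
    depth = depth * 61
    idx = 9
    depth = r * 61
    print(20)
    return 61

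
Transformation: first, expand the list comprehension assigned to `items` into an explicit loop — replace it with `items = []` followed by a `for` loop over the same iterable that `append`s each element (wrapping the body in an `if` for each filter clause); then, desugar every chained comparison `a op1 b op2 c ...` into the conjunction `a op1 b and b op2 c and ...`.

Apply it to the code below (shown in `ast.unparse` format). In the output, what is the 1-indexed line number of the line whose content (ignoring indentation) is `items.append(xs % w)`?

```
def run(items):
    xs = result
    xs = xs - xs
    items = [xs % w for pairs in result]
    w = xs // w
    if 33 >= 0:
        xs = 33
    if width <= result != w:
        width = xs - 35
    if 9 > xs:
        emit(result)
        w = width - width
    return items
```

6

Transformed code:
def run(items):
    xs = result
    xs = xs - xs
    items = []
    for pairs in result:
        items.append(xs % w)
    w = xs // w
    if 33 >= 0:
        xs = 33
    if width <= result and result != w:
        width = xs - 35
    if 9 > xs:
        emit(result)
        w = width - width
    return items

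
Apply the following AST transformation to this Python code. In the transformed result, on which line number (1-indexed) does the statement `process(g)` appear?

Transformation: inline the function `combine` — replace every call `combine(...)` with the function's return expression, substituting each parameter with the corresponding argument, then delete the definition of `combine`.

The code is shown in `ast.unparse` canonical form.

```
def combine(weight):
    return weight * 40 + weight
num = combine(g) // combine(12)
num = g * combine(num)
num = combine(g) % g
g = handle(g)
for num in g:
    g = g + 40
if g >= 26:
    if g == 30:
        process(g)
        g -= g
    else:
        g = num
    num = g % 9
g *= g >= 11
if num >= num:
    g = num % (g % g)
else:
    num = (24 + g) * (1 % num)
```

9

Transformed code:
num = (g * 40 + g) // (12 * 40 + 12)
num = g * (num * 40 + num)
num = (g * 40 + g) % g
g = handle(g)
for num in g:
    g = g + 40
if g >= 26:
    if g == 30:
        process(g)
        g -= g
    else:
        g = num
    num = g % 9
g *= g >= 11
if num >= num:
    g = num % (g % g)
else:
    num = (24 + g) * (1 % num)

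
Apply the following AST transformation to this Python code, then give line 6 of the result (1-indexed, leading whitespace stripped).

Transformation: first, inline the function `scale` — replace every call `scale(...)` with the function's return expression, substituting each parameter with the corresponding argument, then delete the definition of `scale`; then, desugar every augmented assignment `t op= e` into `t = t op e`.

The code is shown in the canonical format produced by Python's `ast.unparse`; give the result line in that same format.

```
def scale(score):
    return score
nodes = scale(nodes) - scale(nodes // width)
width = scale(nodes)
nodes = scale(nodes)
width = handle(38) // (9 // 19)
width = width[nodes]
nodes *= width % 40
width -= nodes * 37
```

nodes = nodes * (width % 40)

Transformed code:
nodes = nodes - nodes // width
width = nodes
nodes = nodes
width = handle(38) // (9 // 19)
width = width[nodes]
nodes = nodes * (width % 40)
width = width - nodes * 37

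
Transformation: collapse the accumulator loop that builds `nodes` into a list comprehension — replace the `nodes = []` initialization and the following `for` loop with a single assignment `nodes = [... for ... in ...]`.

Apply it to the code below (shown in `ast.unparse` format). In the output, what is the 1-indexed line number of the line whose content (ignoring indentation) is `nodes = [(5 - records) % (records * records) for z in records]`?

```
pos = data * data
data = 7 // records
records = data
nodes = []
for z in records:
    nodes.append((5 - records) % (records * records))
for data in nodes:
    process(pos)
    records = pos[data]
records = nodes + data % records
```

4

Transformed code:
pos = data * data
data = 7 // records
records = data
nodes = [(5 - records) % (records * records) for z in records]
for data in nodes:
    process(pos)
    records = pos[data]
records = nodes + data % records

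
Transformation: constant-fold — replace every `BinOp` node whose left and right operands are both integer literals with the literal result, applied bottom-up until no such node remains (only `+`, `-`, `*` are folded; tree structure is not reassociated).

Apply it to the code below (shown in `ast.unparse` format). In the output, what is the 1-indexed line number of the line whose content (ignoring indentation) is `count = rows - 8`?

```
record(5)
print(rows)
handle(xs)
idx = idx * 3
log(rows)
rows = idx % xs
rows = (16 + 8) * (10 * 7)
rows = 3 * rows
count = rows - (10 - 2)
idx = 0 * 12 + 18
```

Transformed code:
record(5)
print(rows)
handle(xs)
idx = idx * 3
log(rows)
rows = idx % xs
rows = 1680
rows = 3 * rows
count = rows - 8
idx = 18

9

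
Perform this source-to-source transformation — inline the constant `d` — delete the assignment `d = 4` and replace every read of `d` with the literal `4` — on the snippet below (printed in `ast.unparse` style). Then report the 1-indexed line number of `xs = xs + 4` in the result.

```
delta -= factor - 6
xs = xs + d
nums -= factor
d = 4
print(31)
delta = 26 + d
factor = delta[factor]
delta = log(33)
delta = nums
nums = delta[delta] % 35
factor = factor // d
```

2

Transformed code:
delta -= factor - 6
xs = xs + 4
nums -= factor
print(31)
delta = 26 + 4
factor = delta[factor]
delta = log(33)
delta = nums
nums = delta[delta] % 35
factor = factor // 4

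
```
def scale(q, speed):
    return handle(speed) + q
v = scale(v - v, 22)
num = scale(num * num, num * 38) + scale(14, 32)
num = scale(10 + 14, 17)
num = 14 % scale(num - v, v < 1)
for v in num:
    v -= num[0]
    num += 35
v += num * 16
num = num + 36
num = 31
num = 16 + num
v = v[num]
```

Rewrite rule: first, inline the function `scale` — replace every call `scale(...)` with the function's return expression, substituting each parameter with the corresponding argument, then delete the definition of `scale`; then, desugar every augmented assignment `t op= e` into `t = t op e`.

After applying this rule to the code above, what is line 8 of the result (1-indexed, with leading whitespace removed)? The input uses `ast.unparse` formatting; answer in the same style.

Transformed code:
v = handle(22) + (v - v)
num = handle(num * 38) + num * num + (handle(32) + 14)
num = handle(17) + (10 + 14)
num = 14 % (handle(v < 1) + (num - v))
for v in num:
    v = v - num[0]
    num = num + 35
v = v + num * 16
num = num + 36
num = 31
num = 16 + num
v = v[num]

v = v + num * 16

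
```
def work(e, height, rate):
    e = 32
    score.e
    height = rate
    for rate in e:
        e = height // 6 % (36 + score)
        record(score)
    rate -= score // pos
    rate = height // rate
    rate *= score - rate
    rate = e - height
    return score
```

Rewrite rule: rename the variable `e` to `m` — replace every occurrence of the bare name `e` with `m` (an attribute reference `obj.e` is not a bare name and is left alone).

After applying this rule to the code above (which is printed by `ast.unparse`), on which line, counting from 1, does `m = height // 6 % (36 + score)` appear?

6

Transformed code:
def work(m, height, rate):
    m = 32
    score.e
    height = rate
    for rate in m:
        m = height // 6 % (36 + score)
        record(score)
    rate -= score // pos
    rate = height // rate
    rate *= score - rate
    rate = m - height
    return score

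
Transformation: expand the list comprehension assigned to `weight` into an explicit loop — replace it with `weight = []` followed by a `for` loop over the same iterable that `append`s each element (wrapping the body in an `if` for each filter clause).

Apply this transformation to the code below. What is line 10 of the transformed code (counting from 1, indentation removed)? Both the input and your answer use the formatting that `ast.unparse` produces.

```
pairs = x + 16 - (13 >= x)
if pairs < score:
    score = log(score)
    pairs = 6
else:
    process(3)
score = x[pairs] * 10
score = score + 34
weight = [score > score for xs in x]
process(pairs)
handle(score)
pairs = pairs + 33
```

for xs in x:

Transformed code:
pairs = x + 16 - (13 >= x)
if pairs < score:
    score = log(score)
    pairs = 6
else:
    process(3)
score = x[pairs] * 10
score = score + 34
weight = []
for xs in x:
    weight.append(score > score)
process(pairs)
handle(score)
pairs = pairs + 33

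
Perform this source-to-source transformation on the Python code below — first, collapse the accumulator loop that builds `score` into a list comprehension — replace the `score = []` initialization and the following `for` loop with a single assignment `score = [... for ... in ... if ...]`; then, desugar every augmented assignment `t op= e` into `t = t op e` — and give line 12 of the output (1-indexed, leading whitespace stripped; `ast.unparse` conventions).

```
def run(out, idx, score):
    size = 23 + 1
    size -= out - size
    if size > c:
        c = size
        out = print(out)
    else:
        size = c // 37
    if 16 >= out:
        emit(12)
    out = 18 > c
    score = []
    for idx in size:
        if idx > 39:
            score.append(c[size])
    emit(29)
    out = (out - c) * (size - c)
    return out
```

Transformed code:
def run(out, idx, score):
    size = 23 + 1
    size = size - (out - size)
    if size > c:
        c = size
        out = print(out)
    else:
        size = c // 37
    if 16 >= out:
        emit(12)
    out = 18 > c
    score = [c[size] for idx in size if idx > 39]
    emit(29)
    out = (out - c) * (size - c)
    return out

score = [c[size] for idx in size if idx > 39]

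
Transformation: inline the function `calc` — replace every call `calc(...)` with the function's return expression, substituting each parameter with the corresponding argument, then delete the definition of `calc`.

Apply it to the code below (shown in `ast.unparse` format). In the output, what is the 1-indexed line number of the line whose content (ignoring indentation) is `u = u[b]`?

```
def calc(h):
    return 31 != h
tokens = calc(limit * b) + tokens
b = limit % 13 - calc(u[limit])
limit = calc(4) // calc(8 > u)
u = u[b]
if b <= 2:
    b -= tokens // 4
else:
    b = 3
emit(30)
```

Transformed code:
tokens = (31 != limit * b) + tokens
b = limit % 13 - (31 != u[limit])
limit = (31 != 4) // (31 != (8 > u))
u = u[b]
if b <= 2:
    b -= tokens // 4
else:
    b = 3
emit(30)

4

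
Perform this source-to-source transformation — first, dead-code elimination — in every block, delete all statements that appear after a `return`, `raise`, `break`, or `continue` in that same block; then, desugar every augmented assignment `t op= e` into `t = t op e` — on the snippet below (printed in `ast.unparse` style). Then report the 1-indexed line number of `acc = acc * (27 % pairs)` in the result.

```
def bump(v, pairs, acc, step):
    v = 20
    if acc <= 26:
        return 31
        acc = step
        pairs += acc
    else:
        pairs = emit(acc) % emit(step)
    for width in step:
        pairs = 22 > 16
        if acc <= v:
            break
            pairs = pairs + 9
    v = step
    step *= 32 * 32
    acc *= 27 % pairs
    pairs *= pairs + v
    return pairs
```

Transformed code:
def bump(v, pairs, acc, step):
    v = 20
    if acc <= 26:
        return 31
    else:
        pairs = emit(acc) % emit(step)
    for width in step:
        pairs = 22 > 16
        if acc <= v:
            break
    v = step
    step = step * (32 * 32)
    acc = acc * (27 % pairs)
    pairs = pairs * (pairs + v)
    return pairs

13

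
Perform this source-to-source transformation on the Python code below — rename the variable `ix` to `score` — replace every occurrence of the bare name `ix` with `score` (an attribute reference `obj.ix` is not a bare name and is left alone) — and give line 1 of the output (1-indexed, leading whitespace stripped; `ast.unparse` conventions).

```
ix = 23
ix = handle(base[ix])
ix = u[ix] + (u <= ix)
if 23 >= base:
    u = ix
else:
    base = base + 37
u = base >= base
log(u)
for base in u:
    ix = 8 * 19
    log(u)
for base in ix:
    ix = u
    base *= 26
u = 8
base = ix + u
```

score = 23

Transformed code:
score = 23
score = handle(base[score])
score = u[score] + (u <= score)
if 23 >= base:
    u = score
else:
    base = base + 37
u = base >= base
log(u)
for base in u:
    score = 8 * 19
    log(u)
for base in score:
    score = u
    base *= 26
u = 8
base = score + u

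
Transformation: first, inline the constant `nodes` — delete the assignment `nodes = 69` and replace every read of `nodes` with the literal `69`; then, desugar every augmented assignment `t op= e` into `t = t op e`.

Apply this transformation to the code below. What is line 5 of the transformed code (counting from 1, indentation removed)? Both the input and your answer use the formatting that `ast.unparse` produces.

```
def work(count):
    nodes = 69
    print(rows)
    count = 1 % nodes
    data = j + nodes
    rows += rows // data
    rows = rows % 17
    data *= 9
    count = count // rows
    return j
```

rows = rows + rows // data

Transformed code:
def work(count):
    print(rows)
    count = 1 % 69
    data = j + 69
    rows = rows + rows // data
    rows = rows % 17
    data = data * 9
    count = count // rows
    return j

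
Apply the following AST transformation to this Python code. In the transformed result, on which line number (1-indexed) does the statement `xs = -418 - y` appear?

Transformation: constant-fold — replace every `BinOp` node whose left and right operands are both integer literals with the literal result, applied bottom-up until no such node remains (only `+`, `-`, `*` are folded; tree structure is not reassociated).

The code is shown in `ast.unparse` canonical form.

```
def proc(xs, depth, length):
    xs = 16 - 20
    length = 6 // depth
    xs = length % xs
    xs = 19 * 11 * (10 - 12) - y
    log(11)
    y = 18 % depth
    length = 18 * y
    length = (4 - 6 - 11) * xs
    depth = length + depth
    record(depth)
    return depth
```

5

Transformed code:
def proc(xs, depth, length):
    xs = -4
    length = 6 // depth
    xs = length % xs
    xs = -418 - y
    log(11)
    y = 18 % depth
    length = 18 * y
    length = -13 * xs
    depth = length + depth
    record(depth)
    return depth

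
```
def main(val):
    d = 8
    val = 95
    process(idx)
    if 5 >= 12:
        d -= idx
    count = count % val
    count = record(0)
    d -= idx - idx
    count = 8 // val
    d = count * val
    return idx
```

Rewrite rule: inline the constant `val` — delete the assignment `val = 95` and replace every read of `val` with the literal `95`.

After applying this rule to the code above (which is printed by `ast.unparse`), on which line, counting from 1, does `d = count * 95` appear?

10

Transformed code:
def main(val):
    d = 8
    process(idx)
    if 5 >= 12:
        d -= idx
    count = count % 95
    count = record(0)
    d -= idx - idx
    count = 8 // 95
    d = count * 95
    return idx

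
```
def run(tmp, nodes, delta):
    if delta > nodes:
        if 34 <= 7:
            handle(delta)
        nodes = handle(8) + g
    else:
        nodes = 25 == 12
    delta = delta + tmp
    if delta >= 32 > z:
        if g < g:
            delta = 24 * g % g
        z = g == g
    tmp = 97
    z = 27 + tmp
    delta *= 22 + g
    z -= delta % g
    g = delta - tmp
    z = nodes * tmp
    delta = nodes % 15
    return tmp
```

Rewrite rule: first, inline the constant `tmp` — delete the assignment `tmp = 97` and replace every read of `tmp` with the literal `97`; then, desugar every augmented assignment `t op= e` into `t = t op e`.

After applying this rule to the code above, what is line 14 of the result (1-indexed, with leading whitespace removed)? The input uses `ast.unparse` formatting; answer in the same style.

Transformed code:
def run(tmp, nodes, delta):
    if delta > nodes:
        if 34 <= 7:
            handle(delta)
        nodes = handle(8) + g
    else:
        nodes = 25 == 12
    delta = delta + 97
    if delta >= 32 > z:
        if g < g:
            delta = 24 * g % g
        z = g == g
    z = 27 + 97
    delta = delta * (22 + g)
    z = z - delta % g
    g = delta - 97
    z = nodes * 97
    delta = nodes % 15
    return 97

delta = delta * (22 + g)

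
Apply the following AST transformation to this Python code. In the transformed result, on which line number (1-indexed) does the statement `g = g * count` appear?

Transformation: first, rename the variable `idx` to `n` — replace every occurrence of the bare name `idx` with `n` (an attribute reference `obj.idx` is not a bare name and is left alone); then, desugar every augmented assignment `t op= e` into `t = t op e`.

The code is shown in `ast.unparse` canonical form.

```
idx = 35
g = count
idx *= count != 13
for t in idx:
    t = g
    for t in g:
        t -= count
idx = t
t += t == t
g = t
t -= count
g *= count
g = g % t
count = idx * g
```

Transformed code:
n = 35
g = count
n = n * (count != 13)
for t in n:
    t = g
    for t in g:
        t = t - count
n = t
t = t + (t == t)
g = t
t = t - count
g = g * count
g = g % t
count = n * g

12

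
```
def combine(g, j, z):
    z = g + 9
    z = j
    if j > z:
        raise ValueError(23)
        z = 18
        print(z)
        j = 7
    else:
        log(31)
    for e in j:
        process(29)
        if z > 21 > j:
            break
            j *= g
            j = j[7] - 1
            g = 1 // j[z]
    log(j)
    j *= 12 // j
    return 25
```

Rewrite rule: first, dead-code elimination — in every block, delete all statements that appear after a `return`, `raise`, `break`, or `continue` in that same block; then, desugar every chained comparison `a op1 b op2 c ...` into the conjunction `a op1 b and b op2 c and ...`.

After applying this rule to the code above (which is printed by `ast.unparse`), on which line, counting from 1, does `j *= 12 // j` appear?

Transformed code:
def combine(g, j, z):
    z = g + 9
    z = j
    if j > z:
        raise ValueError(23)
    else:
        log(31)
    for e in j:
        process(29)
        if z > 21 and 21 > j:
            break
    log(j)
    j *= 12 // j
    return 25

13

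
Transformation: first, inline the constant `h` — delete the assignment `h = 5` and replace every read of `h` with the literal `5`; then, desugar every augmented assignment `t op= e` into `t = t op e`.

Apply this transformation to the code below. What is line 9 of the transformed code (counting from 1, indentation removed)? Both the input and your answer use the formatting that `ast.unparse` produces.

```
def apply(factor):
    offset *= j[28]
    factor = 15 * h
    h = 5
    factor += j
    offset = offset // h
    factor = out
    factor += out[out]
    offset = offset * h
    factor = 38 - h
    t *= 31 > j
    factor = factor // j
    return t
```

factor = 38 - 5

Transformed code:
def apply(factor):
    offset = offset * j[28]
    factor = 15 * 5
    factor = factor + j
    offset = offset // 5
    factor = out
    factor = factor + out[out]
    offset = offset * 5
    factor = 38 - 5
    t = t * (31 > j)
    factor = factor // j
    return t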